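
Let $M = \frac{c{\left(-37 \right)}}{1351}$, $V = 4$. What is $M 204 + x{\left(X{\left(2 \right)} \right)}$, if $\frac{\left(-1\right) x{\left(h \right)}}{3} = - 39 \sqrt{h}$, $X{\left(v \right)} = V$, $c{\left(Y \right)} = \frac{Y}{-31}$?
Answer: $\frac{9807702}{41881} \approx 234.18$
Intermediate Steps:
$c{\left(Y \right)} = - \frac{Y}{31}$ ($c{\left(Y \right)} = Y \left(- \frac{1}{31}\right) = - \frac{Y}{31}$)
$X{\left(v \right)} = 4$
$M = \frac{37}{41881}$ ($M = \frac{\left(- \frac{1}{31}\right) \left(-37\right)}{1351} = \frac{37}{31} \cdot \frac{1}{1351} = \frac{37}{41881} \approx 0.00088346$)
$x{\left(h \right)} = 117 \sqrt{h}$ ($x{\left(h \right)} = - 3 \left(- 39 \sqrt{h}\right) = 117 \sqrt{h}$)
$M 204 + x{\left(X{\left(2 \right)} \right)} = \frac{37}{41881} \cdot 204 + 117 \sqrt{4} = \frac{7548}{41881} + 117 \cdot 2 = \frac{7548}{41881} + 234 = \frac{9807702}{41881}$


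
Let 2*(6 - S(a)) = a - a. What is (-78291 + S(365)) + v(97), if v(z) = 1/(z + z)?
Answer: -15187289/194 ≈ -78285.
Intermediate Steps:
v(z) = 1/(2*z)
S(a) = 6 (S(a) = 6 - (a - a)/2 = 6 - ½*0 = 6 + 0 = 6)
(-78291 + S(365)) + v(97) = (-78291 + 6) + (½)/97 = -78285 + (½)*(1/97) = -78285 + 1/194 = -15187289/194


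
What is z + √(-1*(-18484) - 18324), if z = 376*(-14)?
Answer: -5264 + 4*√10 ≈ -5251.4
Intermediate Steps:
z = -5264
z + √(-1*(-18484) - 18324) = -5264 + √(-1*(-18484) - 18324) = -5264 + √(18484 - 18324) = -5264 + √160 = -5264 + 4*√10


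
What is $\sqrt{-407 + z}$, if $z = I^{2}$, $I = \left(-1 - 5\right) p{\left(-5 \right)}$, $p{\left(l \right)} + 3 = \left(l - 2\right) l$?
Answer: $\sqrt{36457} \approx 190.94$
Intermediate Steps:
$p{\left(l \right)} = -3 + l \left(-2 + l\right)$ ($p{\left(l \right)} = -3 + \left(l - 2\right) l = -3 + \left(-2 + l\right) l = -3 + l \left(-2 + l\right)$)
$I = -192$ ($I = \left(-1 - 5\right) \left(-3 + \left(-5\right)^{2} - -10\right) = - 6 \left(-3 + 25 + 10\right) = \left(-6\right) 32 = -192$)
$z = 36864$ ($z = \left(-192\right)^{2} = 36864$)
$\sqrt{-407 + z} = \sqrt{-407 + 36864} = \sqrt{36457}$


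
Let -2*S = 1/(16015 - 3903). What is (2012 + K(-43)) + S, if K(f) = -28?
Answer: 48060415/24224 ≈ 1984.0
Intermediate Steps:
S = -1/24224 (S = -1/(2*(16015 - 3903)) = -½/12112 = -½*1/12112 = -1/24224 ≈ -4.1281e-5)
(2012 + K(-43)) + S = (2012 - 28) - 1/24224 = 1984 - 1/24224 = 48060415/24224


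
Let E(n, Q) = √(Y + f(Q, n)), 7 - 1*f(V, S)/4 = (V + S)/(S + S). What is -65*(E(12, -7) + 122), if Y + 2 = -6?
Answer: -7930 - 65*√690/6 ≈ -8214.6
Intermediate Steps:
f(V, S) = 28 - 2*(S + V)/S (f(V, S) = 28 - 4*(V + S)/(S + S) = 28 - 4*(S + V)/(2*S) = 28 - 4*(S + V)*1/(2*S) = 28 - 2*(S + V)/S)
Y = -8 (Y = -2 - 6 = -8)
E(n, Q) = √(18 - 2*Q/n) (E(n, Q) = √(-8 + (26 - 2*Q/n)) = √(18 - 2*Q/n))
-65*(E(12, -7) + 122) = -65*(√(18 - 2*(-7)/12) + 122) = -65*(√(18 - 2*(-7)*1/12) + 122) = -65*(√(18 + 7/6) + 122) = -65*(√(115/6) + 122) = -65*(√690/6 + 122) = -65*(122 + √690/6) = -7930 - 65*√690/6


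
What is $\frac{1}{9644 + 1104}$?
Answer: $\frac{1}{10748} \approx 9.3041 \cdot 10^{-5}$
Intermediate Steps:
$\frac{1}{9644 + 1104} = \frac{1}{10748}$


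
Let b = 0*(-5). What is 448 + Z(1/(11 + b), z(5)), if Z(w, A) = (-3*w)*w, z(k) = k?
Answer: 54205/121 ≈ 447.98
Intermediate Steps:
b = 0
Z(w, A) = -3*w**2
448 + Z(1/(11 + b), z(5)) = 448 - 3/(11 + 0)**2 = 448 - 3*(1/11)**2 = 448 - 3*1/121 = 448 - 3/121 = 54205/121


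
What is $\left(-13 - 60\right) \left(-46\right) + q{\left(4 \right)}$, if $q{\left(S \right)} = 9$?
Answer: $3367$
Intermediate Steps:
$\left(-13 - 60\right) \left(-46\right) + q{\left(4 \right)} = \left(-13 - 60\right) \left(-46\right) + 9 = \left(-73\right) \left(-46\right) + 9 = 3358 + 9 = 3367$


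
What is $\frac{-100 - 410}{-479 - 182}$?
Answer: $\frac{510}{661} \approx 0.77156$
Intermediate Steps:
$\frac{-100 - 410}{-479 - 182} = - \frac{510}{-661} = \left(-510\right) \left(- \frac{1}{661}\right) = \frac{510}{661}$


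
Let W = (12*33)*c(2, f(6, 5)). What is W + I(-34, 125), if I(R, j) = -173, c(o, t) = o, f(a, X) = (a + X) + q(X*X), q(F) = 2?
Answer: 619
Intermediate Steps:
f(a, X) = 2 + X + a (f(a, X) = (a + X) + 2 = (X + a) + 2 = 2 + X + a)
W = 792 (W = (12*33)*2 = 396*2 = 792)
W + I(-34, 125) = 792 - 173 = 619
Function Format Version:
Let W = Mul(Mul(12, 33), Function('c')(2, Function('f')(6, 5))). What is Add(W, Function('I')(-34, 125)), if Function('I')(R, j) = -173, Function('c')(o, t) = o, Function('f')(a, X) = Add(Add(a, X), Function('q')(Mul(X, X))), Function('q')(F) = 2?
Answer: 619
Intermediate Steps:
Function('f')(a, X) = Add(2, X, a) (Function('f')(a, X) = Add(Add(a, X), 2) = Add(Add(X, a), 2) = Add(2, X, a))
W = 792 (W = Mul(Mul(12, 33), 2) = Mul(396, 2) = 792)
Add(W, Function('I')(-34, 125)) = Add(792, -173) = 619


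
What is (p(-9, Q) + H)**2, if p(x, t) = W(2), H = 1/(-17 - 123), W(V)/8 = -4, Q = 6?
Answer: 20079361/19600 ≈ 1024.5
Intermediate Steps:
W(V) = -32 (W(V) = 8*(-4) = -32)
H = -1/140 (H = 1/(-140) = -1/140 ≈ -0.0071429)
p(x, t) = -32
(p(-9, Q) + H)**2 = (-32 - 1/140)**2 = (-4481/140)**2 = 20079361/19600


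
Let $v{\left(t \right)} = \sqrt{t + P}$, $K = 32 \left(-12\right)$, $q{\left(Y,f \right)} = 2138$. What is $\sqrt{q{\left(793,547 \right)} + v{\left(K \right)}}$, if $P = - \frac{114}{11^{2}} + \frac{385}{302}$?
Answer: $\frac{\sqrt{23594292392 + 3322 i \sqrt{4234031242}}}{3322} \approx 46.239 + 0.21181 i$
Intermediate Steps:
$P = \frac{12157}{36542}$ ($P = - \frac{114}{121} + 385 \cdot \frac{1}{302} = \left(-114\right) \frac{1}{121} + \frac{385}{302} = - \frac{114}{121} + \frac{385}{302} = \frac{12157}{36542} \approx 0.33269$)
$K = -384$
$v{\left(t \right)} = \sqrt{\frac{12157}{36542} + t}$ ($v{\left(t \right)} = \sqrt{t + \frac{12157}{36542}} = \sqrt{\frac{12157}{36542} + t}$)
$\sqrt{q{\left(793,547 \right)} + v{\left(K \right)}} = \sqrt{2138 + \frac{\sqrt{3671414 + 11035684 \left(-384\right)}}{3322}} = \sqrt{2138 + \frac{\sqrt{3671414 - 4237702656}}{3322}} = \sqrt{2138 + \frac{\sqrt{-4234031242}}{3322}} = \sqrt{2138 + \frac{i \sqrt{4234031242}}{3322}}$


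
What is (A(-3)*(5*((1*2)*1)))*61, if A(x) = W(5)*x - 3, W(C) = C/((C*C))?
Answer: -2196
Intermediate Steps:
W(C) = 1/C (W(C) = C/(C²) = C/C² = 1/C)
A(x) = -3 + x/5 (A(x) = x/5 - 3 = -3 + x/5)
(A(-3)*(5*((1*2)*1)))*61 = ((-3 + (⅕)*(-3))*(5*((1*2)*1)))*61 = ((-3 - ⅗)*(5*(2*1)))*61 = -18*2*61 = -18/5*10*61 = -36*61 = -2196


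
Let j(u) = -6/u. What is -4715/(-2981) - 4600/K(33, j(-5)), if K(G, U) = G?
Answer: -1232455/8943 ≈ -137.81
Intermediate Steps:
-4715/(-2981) - 4600/K(33, j(-5)) = -4715/(-2981) - 4600/33 = -4715*(-1/2981) - 4600*1/33 = 4715/2981 - 4600/33 = -1232455/8943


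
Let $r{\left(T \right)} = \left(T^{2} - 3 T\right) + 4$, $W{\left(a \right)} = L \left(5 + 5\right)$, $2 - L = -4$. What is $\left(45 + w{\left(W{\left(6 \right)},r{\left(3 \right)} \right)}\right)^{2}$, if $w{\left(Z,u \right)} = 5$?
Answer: $2500$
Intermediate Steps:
$L = 6$ ($L = 2 - -4 = 2 + 4 = 6$)
$W{\left(a \right)} = 60$ ($W{\left(a \right)} = 6 \left(5 + 5\right) = 6 \cdot 10 = 60$)
$r{\left(T \right)} = 4 + T^{2} - 3 T$
$\left(45 + w{\left(W{\left(6 \right)},r{\left(3 \right)} \right)}\right)^{2} = \left(45 + 5\right)^{2} = 50^{2} = 2500$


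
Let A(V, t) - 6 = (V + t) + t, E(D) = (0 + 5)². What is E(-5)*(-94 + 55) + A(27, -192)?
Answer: -1326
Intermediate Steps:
E(D) = 25 (E(D) = 5² = 25)
A(V, t) = 6 + V + 2*t (A(V, t) = 6 + ((V + t) + t) = 6 + (V + 2*t) = 6 + V + 2*t)
E(-5)*(-94 + 55) + A(27, -192) = 25*(-94 + 55) + (6 + 27 + 2*(-192)) = 25*(-39) + (6 + 27 - 384) = -975 - 351 = -1326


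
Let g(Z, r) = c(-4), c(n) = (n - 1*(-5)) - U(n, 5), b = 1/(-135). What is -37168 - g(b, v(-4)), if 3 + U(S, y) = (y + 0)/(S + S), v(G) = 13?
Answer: -297381/8 ≈ -37173.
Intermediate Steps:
b = -1/135 ≈ -0.0074074
U(S, y) = -3 + y/(2*S) (U(S, y) = -3 + (y + 0)/(S + S) = -3 + y/((2*S)) = -3 + y*(1/(2*S)) = -3 + y/(2*S))
c(n) = 8 + n - 5/(2*n) (c(n) = (n - 1*(-5)) - (-3 + (1/2)*5/n) = (n + 5) - (-3 + 5/(2*n)) = (5 + n) + (3 - 5/(2*n)) = 8 + n - 5/(2*n))
g(Z, r) = 37/8 (g(Z, r) = 8 - 4 - 5/2/(-4) = 8 - 4 - 5/2*(-1/4) = 8 - 4 + 5/8 = 37/8)
-37168 - g(b, v(-4)) = -37168 - 1*37/8 = -37168 - 37/8 = -297381/8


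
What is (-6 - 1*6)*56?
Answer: -672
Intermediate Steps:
(-6 - 1*6)*56 = (-6 - 6)*56 = -12*56 = -672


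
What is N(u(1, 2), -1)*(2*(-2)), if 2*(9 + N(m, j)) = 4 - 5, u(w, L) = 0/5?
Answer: 38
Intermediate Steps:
u(w, L) = 0 (u(w, L) = 0*(⅕) = 0)
N(m, j) = -19/2 (N(m, j) = -9 + (4 - 5)/2 = -9 + (½)*(-1) = -9 - ½ = -19/2)
N(u(1, 2), -1)*(2*(-2)) = -19*(-2) = -19/2*(-4) = 38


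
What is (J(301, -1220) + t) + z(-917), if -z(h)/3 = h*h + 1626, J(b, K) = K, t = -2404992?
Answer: -4933757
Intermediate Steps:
z(h) = -4878 - 3*h**2 (z(h) = -3*(h*h + 1626) = -3*(h**2 + 1626) = -3*(1626 + h**2) = -4878 - 3*h**2)
(J(301, -1220) + t) + z(-917) = (-1220 - 2404992) + (-4878 - 3*(-917)**2) = -2406212 + (-4878 - 3*840889) = -2406212 + (-4878 - 2522667) = -2406212 - 2527545 = -4933757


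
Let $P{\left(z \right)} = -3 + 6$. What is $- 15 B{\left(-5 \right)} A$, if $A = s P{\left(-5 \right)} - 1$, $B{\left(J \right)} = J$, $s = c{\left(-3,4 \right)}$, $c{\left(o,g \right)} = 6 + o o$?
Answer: $3300$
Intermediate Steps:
$c{\left(o,g \right)} = 6 + o^{2}$
$s = 15$ ($s = 6 + \left(-3\right)^{2} = 6 + 9 = 15$)
$P{\left(z \right)} = 3$
$A = 44$ ($A = 15 \cdot 3 - 1 = 45 - 1 = 44$)
$- 15 B{\left(-5 \right)} A = - 15 \left(\left(-5\right) 44\right) = \left(-15\right) \left(-220\right) = 3300$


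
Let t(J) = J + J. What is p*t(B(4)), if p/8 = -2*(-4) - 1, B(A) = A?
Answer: 448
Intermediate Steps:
t(J) = 2*J
p = 56 (p = 8*(-2*(-4) - 1) = 8*(8 - 1) = 8*7 = 56)
p*t(B(4)) = 56*(2*4) = 56*8 = 448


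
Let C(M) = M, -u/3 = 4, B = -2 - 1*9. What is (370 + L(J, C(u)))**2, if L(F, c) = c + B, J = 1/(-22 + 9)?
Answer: 120409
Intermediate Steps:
B = -11 (B = -2 - 9 = -11)
u = -12 (u = -3*4 = -12)
J = -1/13 (J = 1/(-13) = -1/13 ≈ -0.076923)
L(F, c) = -11 + c (L(F, c) = c - 11 = -11 + c)
(370 + L(J, C(u)))**2 = (370 + (-11 - 12))**2 = (370 - 23)**2 = 347**2 = 120409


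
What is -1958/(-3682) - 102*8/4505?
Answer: 171067/487865 ≈ 0.35064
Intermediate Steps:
-1958/(-3682) - 102*8/4505 = -1958*(-1/3682) - 816*1/4505 = 979/1841 - 48/265 = 171067/487865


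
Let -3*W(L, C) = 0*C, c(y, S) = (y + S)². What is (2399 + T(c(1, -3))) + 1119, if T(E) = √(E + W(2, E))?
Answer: 3520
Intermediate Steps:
c(y, S) = (S + y)²
W(L, C) = 0 (W(L, C) = -0*C = -⅓*0 = 0)
T(E) = √E (T(E) = √(E + 0) = √E)
(2399 + T(c(1, -3))) + 1119 = (2399 + √((-3 + 1)²)) + 1119 = (2399 + √((-2)²)) + 1119 = (2399 + √4) + 1119 = (2399 + 2) + 1119 = 2401 + 1119 = 3520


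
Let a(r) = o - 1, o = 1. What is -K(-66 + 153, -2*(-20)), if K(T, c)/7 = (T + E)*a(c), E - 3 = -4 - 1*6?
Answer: 0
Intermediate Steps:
a(r) = 0 (a(r) = 1 - 1 = 0)
E = -7 (E = 3 + (-4 - 1*6) = 3 + (-4 - 6) = 3 - 10 = -7)
K(T, c) = 0 (K(T, c) = 7*((T - 7)*0) = 7*((-7 + T)*0) = 7*0 = 0)
-K(-66 + 153, -2*(-20)) = -1*0 = 0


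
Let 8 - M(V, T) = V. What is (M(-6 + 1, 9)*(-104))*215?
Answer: -290680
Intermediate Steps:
M(V, T) = 8 - V
(M(-6 + 1, 9)*(-104))*215 = ((8 - (-6 + 1))*(-104))*215 = ((8 - 1*(-5))*(-104))*215 = ((8 + 5)*(-104))*215 = (13*(-104))*215 = -1352*215 = -290680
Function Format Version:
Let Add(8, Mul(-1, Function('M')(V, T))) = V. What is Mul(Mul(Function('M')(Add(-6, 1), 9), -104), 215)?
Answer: -290680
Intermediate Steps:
Function('M')(V, T) = Add(8, Mul(-1, V))
Mul(Mul(Function('M')(Add(-6, 1), 9), -104), 215) = Mul(Mul(Add(8, Mul(-1, Add(-6, 1))), -104), 215) = Mul(Mul(Add(8, Mul(-1, -5)), -104), 215) = Mul(Mul(Add(8, 5), -104), 215) = Mul(Mul(13, -104), 215) = Mul(-1352, 215) = -290680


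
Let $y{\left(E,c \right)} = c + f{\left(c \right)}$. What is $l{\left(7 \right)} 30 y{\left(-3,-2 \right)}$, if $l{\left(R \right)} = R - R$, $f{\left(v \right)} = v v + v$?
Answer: $0$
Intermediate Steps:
$f{\left(v \right)} = v + v^{2}$ ($f{\left(v \right)} = v^{2} + v = v + v^{2}$)
$l{\left(R \right)} = 0$
$y{\left(E,c \right)} = c + c \left(1 + c\right)$
$l{\left(7 \right)} 30 y{\left(-3,-2 \right)} = 0 \cdot 30 \left(- 2 \left(2 - 2\right)\right) = 0 \left(\left(-2\right) 0\right) = 0 \cdot 0 = 0$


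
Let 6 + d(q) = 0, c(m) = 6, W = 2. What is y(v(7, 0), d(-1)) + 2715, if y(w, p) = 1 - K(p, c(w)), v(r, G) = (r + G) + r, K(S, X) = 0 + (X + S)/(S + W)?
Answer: 2716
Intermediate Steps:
d(q) = -6 (d(q) = -6 + 0 = -6)
K(S, X) = (S + X)/(2 + S) (K(S, X) = 0 + (X + S)/(S + 2) = 0 + (S + X)/(2 + S) = (S + X)/(2 + S))
v(r, G) = G + 2*r (v(r, G) = (G + r) + r = G + 2*r)
y(w, p) = 1 - (6 + p)/(2 + p) (y(w, p) = 1 - (p + 6)/(2 + p) = 1 - (6 + p)/(2 + p))
y(v(7, 0), d(-1)) + 2715 = -4/(2 - 6) + 2715 = -4/(-4) + 2715 = -4*(-1/4) + 2715 = 1 + 2715 = 2716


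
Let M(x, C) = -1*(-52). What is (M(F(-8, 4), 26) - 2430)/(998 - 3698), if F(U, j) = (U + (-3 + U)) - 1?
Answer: 1189/1350 ≈ 0.88074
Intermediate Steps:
F(U, j) = -4 + 2*U (F(U, j) = (-3 + 2*U) - 1 = -4 + 2*U)
M(x, C) = 52
(M(F(-8, 4), 26) - 2430)/(998 - 3698) = (52 - 2430)/(998 - 3698) = -2378/(-2700) = -2378*(-1/2700) = 1189/1350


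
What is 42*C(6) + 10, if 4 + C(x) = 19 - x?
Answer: 388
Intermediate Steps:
C(x) = 15 - x (C(x) = -4 + (19 - x) = 15 - x)
42*C(6) + 10 = 42*(15 - 1*6) + 10 = 42*(15 - 6) + 10 = 42*9 + 10 = 378 + 10 = 388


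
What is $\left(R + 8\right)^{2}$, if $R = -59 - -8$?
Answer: $1849$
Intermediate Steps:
$R = -51$ ($R = -59 + 8 = -51$)
$\left(R + 8\right)^{2} = \left(-51 + 8\right)^{2} = \left(-43\right)^{2} = 1849$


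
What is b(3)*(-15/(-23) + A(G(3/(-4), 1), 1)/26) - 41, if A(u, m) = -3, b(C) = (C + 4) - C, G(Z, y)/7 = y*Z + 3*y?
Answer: -11617/299 ≈ -38.853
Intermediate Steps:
G(Z, y) = 21*y + 7*Z*y (G(Z, y) = 7*(y*Z + 3*y) = 7*(Z*y + 3*y) = 7*(3*y + Z*y) = 21*y + 7*Z*y)
b(C) = 4 (b(C) = (4 + C) - C = 4)
b(3)*(-15/(-23) + A(G(3/(-4), 1), 1)/26) - 41 = 4*(-15/(-23) - 3/26) - 41 = 4*(-15*(-1/23) - 3*1/26) - 41 = 4*(15/23 - 3/26) - 41 = 4*(321/598) - 41 = 642/299 - 41 = -11617/299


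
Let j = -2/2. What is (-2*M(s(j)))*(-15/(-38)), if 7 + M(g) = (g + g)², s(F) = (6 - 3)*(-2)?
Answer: -2055/19 ≈ -108.16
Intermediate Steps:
j = -1 (j = -2*½ = -1)
s(F) = -6 (s(F) = 3*(-2) = -6)
M(g) = -7 + 4*g² (M(g) = -7 + (g + g)² = -7 + (2*g)² = -7 + 4*g²)
(-2*M(s(j)))*(-15/(-38)) = (-2*(-7 + 4*(-6)²))*(-15/(-38)) = (-2*(-7 + 4*36))*(-15*(-1/38)) = -2*(-7 + 144)*(15/38) = -2*137*(15/38) = -274*15/38 = -2055/19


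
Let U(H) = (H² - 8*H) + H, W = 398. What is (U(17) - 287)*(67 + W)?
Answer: -54405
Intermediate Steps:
U(H) = H² - 7*H
(U(17) - 287)*(67 + W) = (17*(-7 + 17) - 287)*(67 + 398) = (17*10 - 287)*465 = (170 - 287)*465 = -117*465 = -54405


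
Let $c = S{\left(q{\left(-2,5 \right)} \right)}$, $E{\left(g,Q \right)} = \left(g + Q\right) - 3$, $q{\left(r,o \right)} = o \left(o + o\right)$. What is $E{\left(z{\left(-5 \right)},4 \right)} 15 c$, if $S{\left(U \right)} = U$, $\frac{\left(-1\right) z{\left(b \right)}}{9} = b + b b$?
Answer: $-134250$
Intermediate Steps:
$z{\left(b \right)} = - 9 b - 9 b^{2}$ ($z{\left(b \right)} = - 9 \left(b + b b\right) = - 9 \left(b + b^{2}\right) = - 9 b - 9 b^{2}$)
$q{\left(r,o \right)} = 2 o^{2}$ ($q{\left(r,o \right)} = o 2 o = 2 o^{2}$)
$E{\left(g,Q \right)} = -3 + Q + g$ ($E{\left(g,Q \right)} = \left(Q + g\right) - 3 = -3 + Q + g$)
$c = 50$ ($c = 2 \cdot 5^{2} = 2 \cdot 25 = 50$)
$E{\left(z{\left(-5 \right)},4 \right)} 15 c = \left(-3 + 4 - - 45 \left(1 - 5\right)\right) 15 \cdot 50 = \left(-3 + 4 - \left(-45\right) \left(-4\right)\right) 15 \cdot 50 = \left(-3 + 4 - 180\right) 15 \cdot 50 = \left(-179\right) 15 \cdot 50 = \left(-2685\right) 50 = -134250$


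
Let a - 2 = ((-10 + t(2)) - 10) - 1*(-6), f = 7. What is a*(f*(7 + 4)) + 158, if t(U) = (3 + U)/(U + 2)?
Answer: -2679/4 ≈ -669.75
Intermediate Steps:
t(U) = (3 + U)/(2 + U)
a = -43/4 (a = 2 + (((-10 + (3 + 2)/(2 + 2)) - 10) - 1*(-6)) = 2 + (((-10 + 5/4) - 10) + 6) = 2 + ((-35/4 - 10) + 6) = 2 + (-75/4 + 6) = 2 - 51/4 = -43/4 ≈ -10.750)
a*(f*(7 + 4)) + 158 = -301*(7 + 4)/4 + 158 = -301*11/4 + 158 = -43/4*77 + 158 = -3311/4 + 158 = -2679/4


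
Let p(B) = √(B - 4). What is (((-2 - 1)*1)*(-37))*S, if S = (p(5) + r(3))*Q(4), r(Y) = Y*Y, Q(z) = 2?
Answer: 2220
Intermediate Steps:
p(B) = √(-4 + B)
r(Y) = Y²
S = 20 (S = (√(-4 + 5) + 3²)*2 = (√1 + 9)*2 = (1 + 9)*2 = 10*2 = 20)
(((-2 - 1)*1)*(-37))*S = (((-2 - 1)*1)*(-37))*20 = (-3*1*(-37))*20 = -3*(-37)*20 = 111*20 = 2220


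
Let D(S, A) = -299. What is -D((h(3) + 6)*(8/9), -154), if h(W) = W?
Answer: 299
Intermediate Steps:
-D((h(3) + 6)*(8/9), -154) = -1*(-299) = 299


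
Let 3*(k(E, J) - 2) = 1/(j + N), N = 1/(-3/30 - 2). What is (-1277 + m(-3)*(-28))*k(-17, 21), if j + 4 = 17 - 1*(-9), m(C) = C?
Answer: -1086823/452 ≈ -2404.5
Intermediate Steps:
N = -10/21 (N = 1/(-3*1/30 - 2) = 1/(-1/10 - 2) = 1/(-21/10) = -10/21 ≈ -0.47619)
j = 22 (j = -4 + (17 - 1*(-9)) = -4 + (17 + 9) = -4 + 26 = 22)
k(E, J) = 911/452 (k(E, J) = 2 + 1/(3*(22 - 10/21)) = 2 + 1/(3*(452/21)) = 2 + (1/3)*(21/452) = 2 + 7/452 = 911/452)
(-1277 + m(-3)*(-28))*k(-17, 21) = (-1277 - 3*(-28))*(911/452) = (-1277 + 84)*(911/452) = -1193*911/452 = -1086823/452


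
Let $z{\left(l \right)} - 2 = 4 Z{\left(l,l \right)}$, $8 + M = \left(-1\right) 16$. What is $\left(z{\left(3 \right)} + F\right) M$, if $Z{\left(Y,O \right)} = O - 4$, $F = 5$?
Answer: $-72$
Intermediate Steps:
$M = -24$ ($M = -8 - 16 = -24$)
$Z{\left(Y,O \right)} = -4 + O$
$z{\left(l \right)} = -14 + 4 l$ ($z{\left(l \right)} = 2 + 4 \left(-4 + l\right) = 2 + \left(-16 + 4 l\right) = -14 + 4 l$)
$\left(z{\left(3 \right)} + F\right) M = \left(\left(-14 + 4 \cdot 3\right) + 5\right) \left(-24\right) = \left(\left(-14 + 12\right) + 5\right) \left(-24\right) = \left(-2 + 5\right) \left(-24\right) = 3 \left(-24\right) = -72$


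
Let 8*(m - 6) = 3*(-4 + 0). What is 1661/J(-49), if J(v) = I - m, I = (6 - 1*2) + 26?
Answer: 3322/51 ≈ 65.137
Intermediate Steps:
m = 9/2 (m = 6 + (3*(-4 + 0))/8 = 6 + (3*(-4))/8 = 6 + (⅛)*(-12) = 6 - 3/2 = 9/2 ≈ 4.5000)
I = 30 (I = (6 - 2) + 26 = 4 + 26 = 30)
J(v) = 51/2 (J(v) = 30 - 1*9/2 = 30 - 9/2 = 51/2)
1661/J(-49) = 1661/(51/2) = 1661*(2/51) = 3322/51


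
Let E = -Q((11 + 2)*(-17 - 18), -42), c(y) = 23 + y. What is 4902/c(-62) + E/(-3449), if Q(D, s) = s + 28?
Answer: -5635848/44837 ≈ -125.70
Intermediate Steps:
Q(D, s) = 28 + s
E = 14 (E = -(28 - 42) = -1*(-14) = 14)
4902/c(-62) + E/(-3449) = 4902/(23 - 62) + 14/(-3449) = 4902/(-39) + 14*(-1/3449) = 4902*(-1/39) - 14/3449 = -1634/13 - 14/3449 = -5635848/44837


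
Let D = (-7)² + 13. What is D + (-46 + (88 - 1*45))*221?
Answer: -601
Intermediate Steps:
D = 62 (D = 49 + 13 = 62)
D + (-46 + (88 - 1*45))*221 = 62 + (-46 + (88 - 1*45))*221 = 62 + (-46 + (88 - 45))*221 = 62 + (-46 + 43)*221 = 62 - 3*221 = 62 - 663 = -601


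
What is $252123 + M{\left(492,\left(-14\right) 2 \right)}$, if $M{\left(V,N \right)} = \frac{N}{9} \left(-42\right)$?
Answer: $\frac{756761}{3} \approx 2.5225 \cdot 10^{5}$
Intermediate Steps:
$M{\left(V,N \right)} = - \frac{14 N}{3}$ ($M{\left(V,N \right)} = N \frac{1}{9} \left(-42\right) = \frac{N}{9} \left(-42\right) = - \frac{14 N}{3}$)
$252123 + M{\left(492,\left(-14\right) 2 \right)} = 252123 - \frac{14 \left(\left(-14\right) 2\right)}{3} = 252123 - - \frac{392}{3} = 252123 + \frac{392}{3} = \frac{756761}{3}$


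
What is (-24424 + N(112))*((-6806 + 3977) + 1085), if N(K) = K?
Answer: 42400128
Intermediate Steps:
(-24424 + N(112))*((-6806 + 3977) + 1085) = (-24424 + 112)*((-6806 + 3977) + 1085) = -24312*(-2829 + 1085) = -24312*(-1744) = 42400128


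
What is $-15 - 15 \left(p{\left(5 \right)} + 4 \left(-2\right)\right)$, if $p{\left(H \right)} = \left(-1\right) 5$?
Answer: $180$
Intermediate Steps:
$p{\left(H \right)} = -5$
$-15 - 15 \left(p{\left(5 \right)} + 4 \left(-2\right)\right) = -15 - 15 \left(-5 + 4 \left(-2\right)\right) = -15 - 15 \left(-5 - 8\right) = -15 - -195 = -15 + 195 = 180$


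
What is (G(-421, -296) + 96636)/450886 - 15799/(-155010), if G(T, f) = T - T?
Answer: 11051547137/34945919430 ≈ 0.31625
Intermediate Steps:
G(T, f) = 0
(G(-421, -296) + 96636)/450886 - 15799/(-155010) = (0 + 96636)/450886 - 15799/(-155010) = 96636*(1/450886) - 15799*(-1/155010) = 48318/225443 + 15799/155010 = 11051547137/34945919430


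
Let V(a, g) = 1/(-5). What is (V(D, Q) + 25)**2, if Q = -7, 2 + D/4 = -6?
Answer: 15376/25 ≈ 615.04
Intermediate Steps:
D = -32 (D = -8 + 4*(-6) = -8 - 24 = -32)
V(a, g) = -1/5
(V(D, Q) + 25)**2 = (-1/5 + 25)**2 = (124/5)**2 = 15376/25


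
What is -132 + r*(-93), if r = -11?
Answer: 891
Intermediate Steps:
-132 + r*(-93) = -132 - 11*(-93) = -132 + 1023 = 891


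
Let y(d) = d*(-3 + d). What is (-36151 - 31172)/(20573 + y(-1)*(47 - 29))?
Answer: -67323/20645 ≈ -3.2610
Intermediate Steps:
(-36151 - 31172)/(20573 + y(-1)*(47 - 29)) = (-36151 - 31172)/(20573 + (-(-3 - 1))*(47 - 29)) = -67323/(20573 - 1*(-4)*18) = -67323/(20573 + 4*18) = -67323/(20573 + 72) = -67323/20645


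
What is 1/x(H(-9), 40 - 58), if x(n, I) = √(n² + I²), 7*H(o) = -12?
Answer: 7*√445/2670 ≈ 0.055305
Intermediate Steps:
H(o) = -12/7 (H(o) = (⅐)*(-12) = -12/7)
x(n, I) = √(I² + n²)
1/x(H(-9), 40 - 58) = 1/(√((40 - 58)² + (-12/7)²)) = 1/(√((-18)² + 144/49)) = 1/(√(324 + 144/49)) = 1/(√(16020/49)) = 1/(6*√445/7) = 7*√445/2670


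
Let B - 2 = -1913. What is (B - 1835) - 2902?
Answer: -6648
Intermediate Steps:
B = -1911 (B = 2 - 1913 = -1911)
(B - 1835) - 2902 = (-1911 - 1835) - 2902 = -3746 - 2902 = -6648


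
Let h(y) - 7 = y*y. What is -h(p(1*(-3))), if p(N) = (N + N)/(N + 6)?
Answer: -11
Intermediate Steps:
p(N) = 2*N/(6 + N) (p(N) = (2*N)/(6 + N) = 2*N/(6 + N))
h(y) = 7 + y**2 (h(y) = 7 + y*y = 7 + y**2)
-h(p(1*(-3))) = -(7 + (2*(1*(-3))/(6 + 1*(-3)))**2) = -(7 + (2*(-3)/(6 - 3))**2) = -(7 + (2*(-3)/3)**2) = -(7 + (2*(-3)*(1/3))**2) = -(7 + (-2)**2) = -(7 + 4) = -1*11 = -11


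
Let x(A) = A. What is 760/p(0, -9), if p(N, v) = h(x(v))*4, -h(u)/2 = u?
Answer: 95/9 ≈ 10.556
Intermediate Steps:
h(u) = -2*u
p(N, v) = -8*v (p(N, v) = -2*v*4 = -8*v)
760/p(0, -9) = 760/((-8*(-9))) = 760/72 = 760*(1/72) = 95/9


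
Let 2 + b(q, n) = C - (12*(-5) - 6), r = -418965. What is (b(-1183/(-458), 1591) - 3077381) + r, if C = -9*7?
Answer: -3496345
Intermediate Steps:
C = -63
b(q, n) = 1 (b(q, n) = -2 + (-63 - (12*(-5) - 6)) = -2 + (-63 - (-60 - 6)) = -2 + (-63 - 1*(-66)) = -2 + (-63 + 66) = -2 + 3 = 1)
(b(-1183/(-458), 1591) - 3077381) + r = (1 - 3077381) - 418965 = -3077380 - 418965 = -3496345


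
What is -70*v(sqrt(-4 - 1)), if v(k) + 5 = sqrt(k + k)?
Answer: 350 - 70*5**(1/4)*(1 + I) ≈ 245.33 - 104.67*I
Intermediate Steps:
v(k) = -5 + sqrt(2)*sqrt(k) (v(k) = -5 + sqrt(k + k) = -5 + sqrt(2*k) = -5 + sqrt(2)*sqrt(k))
-70*v(sqrt(-4 - 1)) = -70*(-5 + sqrt(2)*sqrt(sqrt(-4 - 1))) = -70*(-5 + sqrt(2)*sqrt(sqrt(-5))) = -70*(-5 + sqrt(2)*sqrt(I*sqrt(5))) = -70*(-5 + sqrt(2)*(5**(1/4)*sqrt(I))) = -70*(-5 + sqrt(2)*5**(1/4)*sqrt(I)) = 350 - 70*sqrt(2)*5**(1/4)*sqrt(I)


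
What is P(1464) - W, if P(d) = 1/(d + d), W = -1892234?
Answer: 5540461153/2928 ≈ 1.8922e+6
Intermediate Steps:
P(d) = 1/(2*d)
P(1464) - W = (½)/1464 - 1*(-1892234) = (½)*(1/1464) + 1892234 = 1/2928 + 1892234 = 5540461153/2928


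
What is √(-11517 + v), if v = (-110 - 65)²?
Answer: 2*√4777 ≈ 138.23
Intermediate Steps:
v = 30625 (v = (-175)² = 30625)
√(-11517 + v) = √(-11517 + 30625) = √19108 = 2*√4777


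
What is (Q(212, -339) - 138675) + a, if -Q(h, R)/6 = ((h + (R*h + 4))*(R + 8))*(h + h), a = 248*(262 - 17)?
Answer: -60335647643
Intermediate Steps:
a = 60760 (a = 248*245 = 60760)
Q(h, R) = -12*h*(8 + R)*(4 + h + R*h) (Q(h, R) = -6*(h + (R*h + 4))*(R + 8)*(h + h) = -6*(h + (4 + R*h))*(8 + R)*2*h = -6*(4 + h + R*h)*(8 + R)*2*h = -6*(8 + R)*(4 + h + R*h)*2*h = -12*h*(8 + R)*(4 + h + R*h))
(Q(212, -339) - 138675) + a = (-12*212*(32 + 4*(-339) + 8*212 + 212*(-339)² + 9*(-339)*212) - 138675) + 60760 = (-12*212*(32 - 1356 + 1696 + 212*114921 - 646812) - 138675) + 60760 = (-12*212*(32 - 1356 + 1696 + 24363252 - 646812) - 138675) + 60760 = (-12*212*23716812 - 138675) + 60760 = (-60335569728 - 138675) + 60760 = -60335708403 + 60760 = -60335647643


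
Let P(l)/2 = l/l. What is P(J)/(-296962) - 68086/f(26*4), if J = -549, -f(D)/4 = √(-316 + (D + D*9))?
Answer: -1/148481 + 34043*√181/724 ≈ 632.60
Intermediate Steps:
f(D) = -4*√(-316 + 10*D) (f(D) = -4*√(-316 + (D + D*9)) = -4*√(-316 + (D + 9*D)) = -4*√(-316 + 10*D))
P(l) = 2 (P(l) = 2*(l/l) = 2*1 = 2)
P(J)/(-296962) - 68086/f(26*4) = 2/(-296962) - 68086*(-1/(4*√(-316 + 10*(26*4)))) = 2*(-1/296962) - 68086*(-1/(4*√(-316 + 10*104))) = -1/148481 - 68086*(-1/(4*√(-316 + 1040))) = -1/148481 - 68086*(-√181/1448) = -1/148481 - (-34043)*√181/724 = -1/148481 + 34043*√181/724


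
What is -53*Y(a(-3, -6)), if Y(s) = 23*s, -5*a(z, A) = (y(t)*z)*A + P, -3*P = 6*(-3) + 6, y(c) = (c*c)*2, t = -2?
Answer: 180412/5 ≈ 36082.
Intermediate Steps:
y(c) = 2*c**2 (y(c) = c**2*2 = 2*c**2)
P = 4 (P = -(6*(-3) + 6)/3 = -(-18 + 6)/3 = -1/3*(-12) = 4)
a(z, A) = -4/5 - 8*A*z/5 (a(z, A) = -(((2*(-2)**2)*z)*A + 4)/5 = -(((2*4)*z)*A + 4)/5 = -((8*z)*A + 4)/5 = -(8*A*z + 4)/5 = -(4 + 8*A*z)/5 = -4/5 - 8*A*z/5)
-53*Y(a(-3, -6)) = -1219*(-4/5 - 8/5*(-6)*(-3)) = -1219*(-4/5 - 144/5) = -1219*(-148)/5 = -53*(-3404/5) = 180412/5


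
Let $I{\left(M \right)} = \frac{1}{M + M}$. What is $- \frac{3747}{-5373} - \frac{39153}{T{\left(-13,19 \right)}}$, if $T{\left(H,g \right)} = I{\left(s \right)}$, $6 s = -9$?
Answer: $\frac{210370318}{1791} \approx 1.1746 \cdot 10^{5}$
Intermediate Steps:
$s = - \frac{3}{2}$ ($s = \frac{1}{6} \left(-9\right) = - \frac{3}{2} \approx -1.5$)
$I{\left(M \right)} = \frac{1}{2 M}$
$T{\left(H,g \right)} = - \frac{1}{3}$ ($T{\left(H,g \right)} = \frac{1}{2 \left(- \frac{3}{2}\right)} = \frac{1}{2} \left(- \frac{2}{3}\right) = - \frac{1}{3}$)
$- \frac{3747}{-5373} - \frac{39153}{T{\left(-13,19 \right)}} = - \frac{3747}{-5373} - \frac{39153}{- \frac{1}{3}} = \left(-3747\right) \left(- \frac{1}{5373}\right) - -117459 = \frac{1249}{1791} + 117459 = \frac{210370318}{1791}$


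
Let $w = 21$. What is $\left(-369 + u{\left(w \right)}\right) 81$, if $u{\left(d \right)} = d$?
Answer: $-28188$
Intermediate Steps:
$\left(-369 + u{\left(w \right)}\right) 81 = \left(-369 + 21\right) 81 = \left(-348\right) 81 = -28188$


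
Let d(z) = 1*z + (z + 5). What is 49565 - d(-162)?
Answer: 49884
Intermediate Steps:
d(z) = 5 + 2*z (d(z) = z + (5 + z) = 5 + 2*z)
49565 - d(-162) = 49565 - (5 + 2*(-162)) = 49565 - (5 - 324) = 49565 - 1*(-319) = 49565 + 319 = 49884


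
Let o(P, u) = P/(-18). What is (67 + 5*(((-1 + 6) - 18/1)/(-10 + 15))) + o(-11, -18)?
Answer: 983/18 ≈ 54.611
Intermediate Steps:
o(P, u) = -P/18 (o(P, u) = P*(-1/18) = -P/18)
(67 + 5*(((-1 + 6) - 18/1)/(-10 + 15))) + o(-11, -18) = (67 + 5*(((-1 + 6) - 18/1)/(-10 + 15))) - 1/18*(-11) = (67 + 5*((5 - 18*1)/5)) + 11/18 = (67 + 5*((5 - 18)*(⅕))) + 11/18 = (67 + 5*(-13*⅕)) + 11/18 = (67 + 5*(-13/5)) + 11/18 = (67 - 13) + 11/18 = 54 + 11/18 = 983/18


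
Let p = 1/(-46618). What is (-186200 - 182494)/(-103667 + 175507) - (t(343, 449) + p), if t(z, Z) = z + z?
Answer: -578656792343/837259280 ≈ -691.13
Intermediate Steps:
t(z, Z) = 2*z
p = -1/46618 ≈ -2.1451e-5
(-186200 - 182494)/(-103667 + 175507) - (t(343, 449) + p) = (-186200 - 182494)/(-103667 + 175507) - (2*343 - 1/46618) = -368694/71840 - (686 - 1/46618) = -368694*1/71840 - 1*31979947/46618 = -184347/35920 - 31979947/46618 = -578656792343/837259280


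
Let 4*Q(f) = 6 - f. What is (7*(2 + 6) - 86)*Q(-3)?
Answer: -135/2 ≈ -67.500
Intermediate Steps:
Q(f) = 3/2 - f/4 (Q(f) = (6 - f)/4 = 3/2 - f/4)
(7*(2 + 6) - 86)*Q(-3) = (7*(2 + 6) - 86)*(3/2 - ¼*(-3)) = (7*8 - 86)*(3/2 + ¾) = (56 - 86)*(9/4) = -30*9/4 = -135/2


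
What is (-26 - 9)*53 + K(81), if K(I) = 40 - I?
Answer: -1896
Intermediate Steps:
(-26 - 9)*53 + K(81) = (-26 - 9)*53 + (40 - 1*81) = -35*53 + (40 - 81) = -1855 - 41 = -1896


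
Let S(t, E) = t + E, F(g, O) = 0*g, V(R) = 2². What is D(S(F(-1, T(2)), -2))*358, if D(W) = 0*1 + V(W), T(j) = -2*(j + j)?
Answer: 1432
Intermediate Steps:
T(j) = -4*j
V(R) = 4
F(g, O) = 0
S(t, E) = E + t
D(W) = 4 (D(W) = 0*1 + 4 = 0 + 4 = 4)
D(S(F(-1, T(2)), -2))*358 = 4*358 = 1432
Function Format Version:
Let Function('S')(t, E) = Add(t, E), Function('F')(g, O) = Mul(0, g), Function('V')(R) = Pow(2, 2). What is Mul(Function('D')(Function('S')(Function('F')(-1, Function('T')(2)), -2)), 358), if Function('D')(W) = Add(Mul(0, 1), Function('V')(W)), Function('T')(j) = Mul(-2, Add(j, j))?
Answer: 1432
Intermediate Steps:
Function('T')(j) = Mul(-4, j) (Function('T')(j) = Mul(-2, Mul(2, j)) = Mul(-4, j))
Function('V')(R) = 4
Function('F')(g, O) = 0
Function('S')(t, E) = Add(E, t)
Function('D')(W) = 4 (Function('D')(W) = Add(Mul(0, 1), 4) = Add(0, 4) = 4)
Mul(Function('D')(Function('S')(Function('F')(-1, Function('T')(2)), -2)), 358) = Mul(4, 358) = 1432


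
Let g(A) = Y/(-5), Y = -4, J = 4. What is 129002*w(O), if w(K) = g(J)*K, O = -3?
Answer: -1548024/5 ≈ -3.0961e+5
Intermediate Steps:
g(A) = 4/5 (g(A) = -4/(-5) = -4*(-1/5) = 4/5)
w(K) = 4*K/5
129002*w(O) = 129002*((4/5)*(-3)) = 129002*(-12/5) = -1548024/5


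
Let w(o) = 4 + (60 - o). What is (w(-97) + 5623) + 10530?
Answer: 16314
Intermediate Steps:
w(o) = 64 - o
(w(-97) + 5623) + 10530 = ((64 - 1*(-97)) + 5623) + 10530 = ((64 + 97) + 5623) + 10530 = (161 + 5623) + 10530 = 5784 + 10530 = 16314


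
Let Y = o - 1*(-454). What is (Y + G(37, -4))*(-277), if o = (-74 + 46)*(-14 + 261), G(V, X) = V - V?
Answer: 1789974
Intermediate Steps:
G(V, X) = 0
o = -6916 (o = -28*247 = -6916)
Y = -6462 (Y = -6916 - 1*(-454) = -6916 + 454 = -6462)
(Y + G(37, -4))*(-277) = (-6462 + 0)*(-277) = -6462*(-277) = 1789974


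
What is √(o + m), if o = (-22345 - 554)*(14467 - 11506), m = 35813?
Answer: I*√67768126 ≈ 8232.1*I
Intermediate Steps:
o = -67803939 (o = -22899*2961 = -67803939)
√(o + m) = √(-67803939 + 35813) = √(-67768126) = I*√67768126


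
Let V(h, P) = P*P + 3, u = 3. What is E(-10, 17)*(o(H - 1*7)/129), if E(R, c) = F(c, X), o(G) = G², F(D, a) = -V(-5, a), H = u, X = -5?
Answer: -448/129 ≈ -3.4729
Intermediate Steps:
H = 3
V(h, P) = 3 + P² (V(h, P) = P² + 3 = 3 + P²)
F(D, a) = -3 - a² (F(D, a) = -(3 + a²) = -3 - a²)
E(R, c) = -28 (E(R, c) = -3 - 1*(-5)² = -3 - 1*25 = -3 - 25 = -28)
E(-10, 17)*(o(H - 1*7)/129) = -28*(3 - 1*7)²/129 = -28*(3 - 7)²/129 = -28*(-4)²/129 = -448/129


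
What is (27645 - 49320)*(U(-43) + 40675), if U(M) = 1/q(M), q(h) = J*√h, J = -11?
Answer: -881630625 - 21675*I*√43/473 ≈ -8.8163e+8 - 300.49*I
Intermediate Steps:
q(h) = -11*√h
U(M) = -1/(11*√M) (U(M) = 1/(-11*√M) = -1/(11*√M))
(27645 - 49320)*(U(-43) + 40675) = (27645 - 49320)*(-(-1)*I*√43/473 + 40675) = -21675*(-(-1)*I*√43/473 + 40675) = -21675*(I*√43/473 + 40675) = -21675*(40675 + I*√43/473) = -881630625 - 21675*I*√43/473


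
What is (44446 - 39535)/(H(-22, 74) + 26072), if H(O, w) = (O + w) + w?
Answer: 4911/26198 ≈ 0.18746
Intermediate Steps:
H(O, w) = O + 2*w
(44446 - 39535)/(H(-22, 74) + 26072) = (44446 - 39535)/((-22 + 2*74) + 26072) = 4911/((-22 + 148) + 26072) = 4911/(126 + 26072) = 4911/26198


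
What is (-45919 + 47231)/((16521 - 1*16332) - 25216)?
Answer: -1312/25027 ≈ -0.052423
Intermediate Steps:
(-45919 + 47231)/((16521 - 1*16332) - 25216) = 1312/((16521 - 16332) - 25216) = 1312/(189 - 25216) = 1312/(-25027) = 1312*(-1/25027) = -1312/25027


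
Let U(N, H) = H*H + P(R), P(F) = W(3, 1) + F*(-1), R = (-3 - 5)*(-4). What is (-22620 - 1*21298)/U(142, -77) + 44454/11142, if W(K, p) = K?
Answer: -18921313/5478150 ≈ -3.4540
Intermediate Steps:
R = 32 (R = -8*(-4) = 32)
P(F) = 3 - F (P(F) = 3 + F*(-1) = 3 - F)
U(N, H) = -29 + H**2 (U(N, H) = H*H + (3 - 1*32) = H**2 + (3 - 32) = H**2 - 29 = -29 + H**2)
(-22620 - 1*21298)/U(142, -77) + 44454/11142 = (-22620 - 1*21298)/(-29 + (-77)**2) + 44454/11142 = (-22620 - 21298)/(-29 + 5929) + 44454*(1/11142) = -43918/5900 + 7409/1857 = -43918*1/5900 + 7409/1857 = -21959/2950 + 7409/1857 = -18921313/5478150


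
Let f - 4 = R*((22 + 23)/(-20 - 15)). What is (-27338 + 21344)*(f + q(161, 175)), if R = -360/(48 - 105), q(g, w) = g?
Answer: -125064810/133 ≈ -9.4034e+5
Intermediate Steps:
R = 120/19 (R = -360/(-57) = -360*(-1/57) = 120/19 ≈ 6.3158)
f = -548/133 (f = 4 + 120*((22 + 23)/(-20 - 15))/19 = 4 + 120*(45/(-35))/19 = 4 + 120*(45*(-1/35))/19 = 4 + (120/19)*(-9/7) = 4 - 1080/133 = -548/133 ≈ -4.1203)
(-27338 + 21344)*(f + q(161, 175)) = (-27338 + 21344)*(-548/133 + 161) = -5994*20865/133 = -125064810/133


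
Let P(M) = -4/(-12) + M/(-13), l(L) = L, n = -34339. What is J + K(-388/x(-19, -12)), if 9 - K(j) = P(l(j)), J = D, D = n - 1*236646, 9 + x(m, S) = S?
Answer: -24658717/91 ≈ -2.7098e+5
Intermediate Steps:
x(m, S) = -9 + S
D = -270985 (D = -34339 - 1*236646 = -34339 - 236646 = -270985)
J = -270985
P(M) = 1/3 - M/13 (P(M) = -4*(-1/12) + M*(-1/13) = 1/3 - M/13)
K(j) = 26/3 + j/13 (K(j) = 9 - (1/3 - j/13) = 9 + (-1/3 + j/13) = 26/3 + j/13)
J + K(-388/x(-19, -12)) = -270985 + (26/3 + (-388/(-9 - 12))/13) = -270985 + (26/3 + (-388/(-21))/13) = -270985 + (26/3 + (-388*(-1/21))/13) = -270985 + (26/3 + (1/13)*(388/21)) = -270985 + (26/3 + 388/273) = -270985 + 918/91 = -24658717/91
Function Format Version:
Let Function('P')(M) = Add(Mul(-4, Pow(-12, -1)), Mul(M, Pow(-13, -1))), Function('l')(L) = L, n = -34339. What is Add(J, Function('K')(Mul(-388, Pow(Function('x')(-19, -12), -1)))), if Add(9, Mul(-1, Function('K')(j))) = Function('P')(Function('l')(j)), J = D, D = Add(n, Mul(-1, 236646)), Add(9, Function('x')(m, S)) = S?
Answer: Rational(-24658717, 91) ≈ -2.7098e+5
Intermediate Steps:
Function('x')(m, S) = Add(-9, S)
D = -270985 (D = Add(-34339, Mul(-1, 236646)) = Add(-34339, -236646) = -270985)
J = -270985
Function('P')(M) = Add(Rational(1, 3), Mul(Rational(-1, 13), M)) (Function('P')(M) = Add(Mul(-4, Rational(-1, 12)), Mul(M, Rational(-1, 13))) = Add(Rational(1, 3), Mul(Rational(-1, 13), M)))
Function('K')(j) = Add(Rational(26, 3), Mul(Rational(1, 13), j)) (Function('K')(j) = Add(9, Mul(-1, Add(Rational(1, 3), Mul(Rational(-1, 13), j)))) = Add(9, Add(Rational(-1, 3), Mul(Rational(1, 13), j))) = Add(Rational(26, 3), Mul(Rational(1, 13), j)))
Add(J, Function('K')(Mul(-388, Pow(Function('x')(-19, -12), -1)))) = Add(-270985, Add(Rational(26, 3), Mul(Rational(1, 13), Mul(-388, Pow(Add(-9, -12), -1))))) = Add(-270985, Add(Rational(26, 3), Mul(Rational(1, 13), Mul(-388, Pow(-21, -1))))) = Add(-270985, Add(Rational(26, 3), Mul(Rational(1, 13), Mul(-388, Rational(-1, 21))))) = Add(-270985, Add(Rational(26, 3), Mul(Rational(1, 13), Rational(388, 21)))) = Add(-270985, Add(Rational(26, 3), Rational(388, 273))) = Add(-270985, Rational(918, 91)) = Rational(-24658717, 91)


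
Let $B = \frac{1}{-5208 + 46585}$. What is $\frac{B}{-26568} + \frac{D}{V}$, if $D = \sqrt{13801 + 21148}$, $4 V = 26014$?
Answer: $- \frac{1}{1099304136} + \frac{2 \sqrt{34949}}{13007} \approx 0.028746$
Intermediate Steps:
$V = \frac{13007}{2}$ ($V = \frac{1}{4} \cdot 26014 = \frac{13007}{2} \approx 6503.5$)
$D = \sqrt{34949} \approx 186.95$
$B = \frac{1}{41377} \approx 2.4168 \cdot 10^{-5}$
$\frac{B}{-26568} + \frac{D}{V} = \frac{1}{41377 \left(-26568\right)} + \frac{\sqrt{34949}}{\frac{13007}{2}} = \frac{1}{41377} \left(- \frac{1}{26568}\right) + \sqrt{34949} \cdot \frac{2}{13007} = - \frac{1}{1099304136} + \frac{2 \sqrt{34949}}{13007}$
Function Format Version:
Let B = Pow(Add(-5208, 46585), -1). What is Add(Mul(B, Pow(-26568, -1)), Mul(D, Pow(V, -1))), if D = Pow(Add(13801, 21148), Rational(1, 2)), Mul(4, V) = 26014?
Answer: Add(Rational(-1, 1099304136), Mul(Rational(2, 13007), Pow(34949, Rational(1, 2)))) ≈ 0.028746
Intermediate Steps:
V = Rational(13007, 2) (V = Mul(Rational(1, 4), 26014) = Rational(13007, 2) ≈ 6503.5)
D = Pow(34949, Rational(1, 2)) ≈ 186.95
B = Rational(1, 41377) (B = Pow(41377, -1) = Rational(1, 41377) ≈ 2.4168e-5)
Add(Mul(B, Pow(-26568, -1)), Mul(D, Pow(V, -1))) = Add(Mul(Rational(1, 41377), Pow(-26568, -1)), Mul(Pow(34949, Rational(1, 2)), Pow(Rational(13007, 2), -1))) = Add(Mul(Rational(1, 41377), Rational(-1, 26568)), Mul(Pow(34949, Rational(1, 2)), Rational(2, 13007))) = Add(Rational(-1, 1099304136), Mul(Rational(2, 13007), Pow(34949, Rational(1, 2))))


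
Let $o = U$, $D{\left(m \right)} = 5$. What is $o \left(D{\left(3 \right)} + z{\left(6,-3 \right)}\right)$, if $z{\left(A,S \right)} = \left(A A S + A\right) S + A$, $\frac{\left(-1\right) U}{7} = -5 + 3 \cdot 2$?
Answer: $-2219$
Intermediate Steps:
$U = -7$ ($U = - 7 \left(-5 + 3 \cdot 2\right) = - 7 \left(-5 + 6\right) = \left(-7\right) 1 = -7$)
$o = -7$
$z{\left(A,S \right)} = A + S \left(A + S A^{2}\right)$ ($z{\left(A,S \right)} = \left(A^{2} S + A\right) S + A = \left(S A^{2} + A\right) S + A = \left(A + S A^{2}\right) S + A = S \left(A + S A^{2}\right) + A = A + S \left(A + S A^{2}\right)$)
$o \left(D{\left(3 \right)} + z{\left(6,-3 \right)}\right) = - 7 \left(5 + 6 \left(1 - 3 + 6 \left(-3\right)^{2}\right)\right) = - 7 \left(5 + 6 \left(1 - 3 + 6 \cdot 9\right)\right) = - 7 \left(5 + 6 \left(1 - 3 + 54\right)\right) = - 7 \left(5 + 6 \cdot 52\right) = - 7 \left(5 + 312\right) = \left(-7\right) 317 = -2219$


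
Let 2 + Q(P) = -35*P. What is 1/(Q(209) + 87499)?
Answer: 1/80182 ≈ 1.2472e-5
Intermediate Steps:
Q(P) = -2 - 35*P
1/(Q(209) + 87499) = 1/((-2 - 35*209) + 87499) = 1/((-2 - 7315) + 87499) = 1/(-7317 + 87499) = 1/80182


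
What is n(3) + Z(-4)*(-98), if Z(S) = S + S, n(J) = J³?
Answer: 811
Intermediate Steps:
Z(S) = 2*S
n(3) + Z(-4)*(-98) = 3³ + (2*(-4))*(-98) = 27 - 8*(-98) = 27 + 784 = 811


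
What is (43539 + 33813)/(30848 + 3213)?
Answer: 77352/34061 ≈ 2.2710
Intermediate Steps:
(43539 + 33813)/(30848 + 3213) = 77352/34061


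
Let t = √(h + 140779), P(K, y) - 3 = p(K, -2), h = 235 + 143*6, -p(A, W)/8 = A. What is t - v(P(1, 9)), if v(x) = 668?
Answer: -668 + 4*√8867 ≈ -291.34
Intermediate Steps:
p(A, W) = -8*A
h = 1093 (h = 235 + 858 = 1093)
P(K, y) = 3 - 8*K
t = 4*√8867 (t = √(1093 + 140779) = √141872 = 4*√8867 ≈ 376.66)
t - v(P(1, 9)) = 4*√8867 - 1*668 = 4*√8867 - 668 = -668 + 4*√8867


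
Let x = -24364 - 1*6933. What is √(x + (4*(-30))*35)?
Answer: I*√35497 ≈ 188.41*I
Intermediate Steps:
x = -31297 (x = -24364 - 6933 = -31297)
√(x + (4*(-30))*35) = √(-31297 + (4*(-30))*35) = √(-31297 - 120*35) = √(-31297 - 4200) = √(-35497) = I*√35497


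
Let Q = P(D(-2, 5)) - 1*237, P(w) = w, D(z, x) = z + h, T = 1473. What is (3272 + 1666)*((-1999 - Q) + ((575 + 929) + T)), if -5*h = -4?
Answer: 30027978/5 ≈ 6.0056e+6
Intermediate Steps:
h = 4/5 (h = -1/5*(-4) = 4/5 ≈ 0.80000)
D(z, x) = 4/5 + z (D(z, x) = z + 4/5 = 4/5 + z)
Q = -1191/5 (Q = (4/5 - 2) - 1*237 = -6/5 - 237 = -1191/5 ≈ -238.20)
(3272 + 1666)*((-1999 - Q) + ((575 + 929) + T)) = (3272 + 1666)*((-1999 - 1*(-1191/5)) + ((575 + 929) + 1473)) = 4938*((-1999 + 1191/5) + (1504 + 1473)) = 4938*(-8804/5 + 2977) = 4938*(6081/5) = 30027978/5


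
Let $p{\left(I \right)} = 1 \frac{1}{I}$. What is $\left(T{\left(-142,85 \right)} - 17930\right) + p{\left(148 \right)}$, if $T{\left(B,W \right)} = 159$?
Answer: $- \frac{2630107}{148} \approx -17771.0$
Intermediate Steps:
$p{\left(I \right)} = \frac{1}{I}$
$\left(T{\left(-142,85 \right)} - 17930\right) + p{\left(148 \right)} = \left(159 - 17930\right) + \frac{1}{148} = -17771 + \frac{1}{148} = - \frac{2630107}{148}$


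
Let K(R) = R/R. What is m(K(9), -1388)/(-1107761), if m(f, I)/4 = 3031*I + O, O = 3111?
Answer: 16815668/1107761 ≈ 15.180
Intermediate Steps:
K(R) = 1
m(f, I) = 12444 + 12124*I (m(f, I) = 4*(3031*I + 3111) = 4*(3111 + 3031*I) = 12444 + 12124*I)
m(K(9), -1388)/(-1107761) = (12444 + 12124*(-1388))/(-1107761) = (12444 - 16828112)*(-1/1107761) = -16815668*(-1/1107761) = 16815668/1107761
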